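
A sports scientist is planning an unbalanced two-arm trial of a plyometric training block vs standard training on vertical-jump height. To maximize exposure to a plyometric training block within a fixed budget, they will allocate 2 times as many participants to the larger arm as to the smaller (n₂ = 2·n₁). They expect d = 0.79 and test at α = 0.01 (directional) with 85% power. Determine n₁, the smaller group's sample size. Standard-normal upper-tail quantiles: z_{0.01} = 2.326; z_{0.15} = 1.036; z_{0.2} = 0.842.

n₁ = 28

With allocation ratio k = n₂/n₁ = 2, Var(x̄₁−x̄₂) = σ²(1/n₁ + 1/(k·n₁)) = σ²·(k+1)/(k·n₁).
So n₁ = (1 + 1/k)·((z_{α} + z_β)/d)² = 1.500 × (3.362/0.79)².
n₁ = 1.500 × 18.11 = 27.2.
Round up: n₁ = 28, giving n₂ = 2 × 28 = 56.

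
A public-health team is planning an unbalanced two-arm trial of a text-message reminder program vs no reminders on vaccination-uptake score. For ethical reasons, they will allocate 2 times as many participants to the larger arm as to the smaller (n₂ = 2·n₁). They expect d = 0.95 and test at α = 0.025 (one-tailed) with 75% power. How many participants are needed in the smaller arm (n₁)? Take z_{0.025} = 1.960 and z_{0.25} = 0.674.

n₁ = 12

With allocation ratio k = n₂/n₁ = 2, Var(x̄₁−x̄₂) = σ²(1/n₁ + 1/(k·n₁)) = σ²·(k+1)/(k·n₁).
So n₁ = (1 + 1/k)·((z_{α} + z_β)/d)² = 1.500 × (2.634/0.95)².
n₁ = 1.500 × 7.69 = 11.5.
Round up: n₁ = 12, giving n₂ = 2 × 12 = 24.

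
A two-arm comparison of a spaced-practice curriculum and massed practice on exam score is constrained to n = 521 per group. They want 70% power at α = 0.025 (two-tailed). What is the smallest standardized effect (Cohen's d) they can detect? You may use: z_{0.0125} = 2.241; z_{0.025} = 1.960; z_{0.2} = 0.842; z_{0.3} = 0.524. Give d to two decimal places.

For two independent groups of n = 521 each: d_min = (z_{α/2} + z_β)·√(2/n).
z-sum = 2.241 + 0.524 = 2.765.
d_min = 2.765 × √(2/521) = 2.765 × 0.0620 = 0.171.

d_min ≈ 0.17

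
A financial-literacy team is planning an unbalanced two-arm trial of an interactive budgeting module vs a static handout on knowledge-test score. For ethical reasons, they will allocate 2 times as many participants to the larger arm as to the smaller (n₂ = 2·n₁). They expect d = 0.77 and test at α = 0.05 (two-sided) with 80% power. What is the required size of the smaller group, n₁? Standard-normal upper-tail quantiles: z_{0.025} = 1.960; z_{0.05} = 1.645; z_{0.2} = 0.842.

With allocation ratio k = n₂/n₁ = 2, Var(x̄₁−x̄₂) = σ²(1/n₁ + 1/(k·n₁)) = σ²·(k+1)/(k·n₁).
So n₁ = (1 + 1/k)·((z_{α/2} + z_β)/d)² = 1.500 × (2.802/0.77)².
n₁ = 1.500 × 13.24 = 19.9.
Round up: n₁ = 20, giving n₂ = 2 × 20 = 40.

n₁ = 20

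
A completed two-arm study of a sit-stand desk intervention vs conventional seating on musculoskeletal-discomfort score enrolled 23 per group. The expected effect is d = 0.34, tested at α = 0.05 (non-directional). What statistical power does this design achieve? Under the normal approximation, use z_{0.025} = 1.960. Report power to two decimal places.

power ≈ 0.21

For two equal groups, power = Φ(d·√(n/2) − z_{α/2}).
d·√(n/2) = 0.34 × √(23/2) = 0.34 × 3.391 = 1.153.
z_β = 1.153 − 1.960 = -0.807.
Power = Φ(-0.807) = 0.210.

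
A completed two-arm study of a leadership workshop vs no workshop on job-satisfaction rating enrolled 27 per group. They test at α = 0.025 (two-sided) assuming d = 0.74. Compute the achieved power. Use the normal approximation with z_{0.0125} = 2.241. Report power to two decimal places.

power ≈ 0.68

For two equal groups, power = Φ(d·√(n/2) − z_{α/2}).
d·√(n/2) = 0.74 × √(27/2) = 0.74 × 3.674 = 2.719.
z_β = 2.719 − 2.241 = 0.478.
Power = Φ(0.478) = 0.684.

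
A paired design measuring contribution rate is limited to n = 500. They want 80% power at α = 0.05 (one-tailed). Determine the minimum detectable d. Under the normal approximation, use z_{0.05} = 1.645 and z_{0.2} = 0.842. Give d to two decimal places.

For a single sample (or paired design) of n = 500: d_min = (z_{α} + z_β)/√n.
z-sum = 1.645 + 0.842 = 2.487.
d_min = 2.487 / √500 = 2.487 / 22.361 = 0.111.

d_min ≈ 0.11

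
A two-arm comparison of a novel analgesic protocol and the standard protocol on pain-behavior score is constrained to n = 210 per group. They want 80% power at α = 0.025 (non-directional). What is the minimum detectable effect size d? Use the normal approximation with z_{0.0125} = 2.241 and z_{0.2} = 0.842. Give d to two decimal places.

For two independent groups of n = 210 each: d_min = (z_{α/2} + z_β)·√(2/n).
z-sum = 2.241 + 0.842 = 3.083.
d_min = 3.083 × √(2/210) = 3.083 × 0.0976 = 0.301.

d_min ≈ 0.30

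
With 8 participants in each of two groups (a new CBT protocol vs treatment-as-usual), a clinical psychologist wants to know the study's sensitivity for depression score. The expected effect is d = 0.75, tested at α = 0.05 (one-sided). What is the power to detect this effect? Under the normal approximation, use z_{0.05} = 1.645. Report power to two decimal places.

For two equal groups, power = Φ(d·√(n/2) − z_{α}).
d·√(n/2) = 0.75 × √(8/2) = 0.75 × 2.000 = 1.500.
z_β = 1.500 − 1.645 = -0.145.
Power = Φ(-0.145) = 0.442.

power ≈ 0.44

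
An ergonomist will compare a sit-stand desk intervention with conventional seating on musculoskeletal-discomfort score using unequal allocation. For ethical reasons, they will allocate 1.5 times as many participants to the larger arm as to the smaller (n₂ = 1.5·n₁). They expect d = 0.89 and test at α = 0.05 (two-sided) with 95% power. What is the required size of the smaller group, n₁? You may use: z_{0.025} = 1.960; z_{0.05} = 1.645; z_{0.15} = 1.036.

n₁ = 28

With allocation ratio k = n₂/n₁ = 1.5, Var(x̄₁−x̄₂) = σ²(1/n₁ + 1/(k·n₁)) = σ²·(k+1)/(k·n₁).
So n₁ = (1 + 1/k)·((z_{α/2} + z_β)/d)² = 1.667 × (3.605/0.89)².
n₁ = 1.667 × 16.41 = 27.3.
Round up: n₁ = 28, giving n₂ = 1.5 × 28 = 42.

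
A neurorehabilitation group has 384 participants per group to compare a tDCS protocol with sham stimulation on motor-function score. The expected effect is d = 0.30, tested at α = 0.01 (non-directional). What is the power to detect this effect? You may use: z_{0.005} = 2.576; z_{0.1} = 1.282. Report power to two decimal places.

For two equal groups, power = Φ(d·√(n/2) − z_{α/2}).
d·√(n/2) = 0.30 × √(384/2) = 0.30 × 13.856 = 4.157.
z_β = 4.157 − 2.576 = 1.581.
Power = Φ(1.581) = 0.943.

power ≈ 0.94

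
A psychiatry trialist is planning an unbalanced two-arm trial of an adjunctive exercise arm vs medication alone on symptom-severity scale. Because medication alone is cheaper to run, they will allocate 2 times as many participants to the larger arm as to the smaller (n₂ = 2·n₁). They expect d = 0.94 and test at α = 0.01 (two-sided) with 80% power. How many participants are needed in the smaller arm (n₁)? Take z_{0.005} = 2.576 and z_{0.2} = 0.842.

n₁ = 20

With allocation ratio k = n₂/n₁ = 2, Var(x̄₁−x̄₂) = σ²(1/n₁ + 1/(k·n₁)) = σ²·(k+1)/(k·n₁).
So n₁ = (1 + 1/k)·((z_{α/2} + z_β)/d)² = 1.500 × (3.418/0.94)².
n₁ = 1.500 × 13.22 = 19.8.
Round up: n₁ = 20, giving n₂ = 2 × 20 = 40.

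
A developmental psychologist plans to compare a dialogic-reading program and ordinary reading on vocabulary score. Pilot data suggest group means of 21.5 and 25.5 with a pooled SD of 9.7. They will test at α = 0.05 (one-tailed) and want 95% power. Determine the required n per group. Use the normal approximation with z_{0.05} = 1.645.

Cohen's d = |M₁ − M₂| / SD_pooled = |21.5 − 25.5| / 9.7 = 4.0 / 9.7 = 0.412.
For two independent groups with equal n: n = 2·((z_{α} + z_β) / d)².
z_{α} + z_β = 1.645 + 1.645 = 3.290.
n = 2 × (3.290 / 0.412)² = 2 × 7.985² = 2 × 63.77 = 127.5.
Round up to the next whole participant.

n = 128 per group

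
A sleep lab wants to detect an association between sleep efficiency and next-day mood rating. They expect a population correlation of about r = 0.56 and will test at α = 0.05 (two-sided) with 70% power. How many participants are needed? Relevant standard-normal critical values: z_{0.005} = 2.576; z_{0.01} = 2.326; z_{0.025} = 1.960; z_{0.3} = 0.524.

n = 19

Fisher's z: C = ½·ln((1+r)/(1−r)) = ½·ln(3.5455) = 0.6328.
n = ((z_{α/2} + z_β)/C)² + 3.
(1.960 + 0.524) / 0.6328 = 2.484 / 0.6328 = 3.925.
n = 3.925² + 3 = 15.41 + 3 = 18.4.
Round up.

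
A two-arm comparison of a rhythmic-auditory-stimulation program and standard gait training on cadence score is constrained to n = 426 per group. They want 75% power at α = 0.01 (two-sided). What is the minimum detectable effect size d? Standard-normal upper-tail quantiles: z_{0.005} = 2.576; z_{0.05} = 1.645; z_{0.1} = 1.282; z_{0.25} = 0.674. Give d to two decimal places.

For two independent groups of n = 426 each: d_min = (z_{α/2} + z_β)·√(2/n).
z-sum = 2.576 + 0.674 = 3.250.
d_min = 3.250 × √(2/426) = 3.250 × 0.0685 = 0.223.

d_min ≈ 0.22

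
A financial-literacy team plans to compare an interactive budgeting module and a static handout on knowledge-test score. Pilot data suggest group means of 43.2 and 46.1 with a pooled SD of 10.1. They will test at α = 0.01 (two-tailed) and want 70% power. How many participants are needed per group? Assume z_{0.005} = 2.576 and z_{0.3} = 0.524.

Cohen's d = |M₁ − M₂| / SD_pooled = |43.2 − 46.1| / 10.1 = 2.9 / 10.1 = 0.287.
For two independent groups with equal n: n = 2·((z_{α/2} + z_β) / d)².
z_{α/2} + z_β = 2.576 + 0.524 = 3.100.
n = 2 × (3.100 / 0.287)² = 2 × 10.801² = 2 × 116.67 = 233.3.
Round up to the next whole participant.

n = 234 per group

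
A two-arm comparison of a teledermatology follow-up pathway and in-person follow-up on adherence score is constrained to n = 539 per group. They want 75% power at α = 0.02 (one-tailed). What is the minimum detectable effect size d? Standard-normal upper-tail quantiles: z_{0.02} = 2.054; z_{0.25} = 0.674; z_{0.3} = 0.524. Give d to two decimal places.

For two independent groups of n = 539 each: d_min = (z_{α} + z_β)·√(2/n).
z-sum = 2.054 + 0.674 = 2.728.
d_min = 2.728 × √(2/539) = 2.728 × 0.0609 = 0.166.

d_min ≈ 0.17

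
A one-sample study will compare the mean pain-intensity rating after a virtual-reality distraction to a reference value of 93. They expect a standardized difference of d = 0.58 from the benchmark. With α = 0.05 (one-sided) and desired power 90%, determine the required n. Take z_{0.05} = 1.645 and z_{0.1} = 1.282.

For a one-sample test: n = ((z_{α} + z_β) / d)².
z_{α} + z_β = 1.645 + 1.282 = 2.927.
n = (2.927 / 0.58)² = 5.047² = 25.47.
Round up.

n = 26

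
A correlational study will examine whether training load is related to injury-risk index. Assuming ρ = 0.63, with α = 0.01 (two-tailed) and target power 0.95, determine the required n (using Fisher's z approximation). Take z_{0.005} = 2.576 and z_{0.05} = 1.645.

n = 36

Fisher's z: C = ½·ln((1+r)/(1−r)) = ½·ln(4.4054) = 0.7414.
n = ((z_{α/2} + z_β)/C)² + 3.
(2.576 + 1.645) / 0.7414 = 4.221 / 0.7414 = 5.693.
n = 5.693² + 3 = 32.41 + 3 = 35.4.
Round up.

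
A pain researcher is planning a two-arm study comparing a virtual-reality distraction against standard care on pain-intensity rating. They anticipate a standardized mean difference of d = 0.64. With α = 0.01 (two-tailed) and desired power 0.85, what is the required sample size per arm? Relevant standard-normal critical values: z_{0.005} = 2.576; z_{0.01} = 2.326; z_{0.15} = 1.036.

For two independent groups with equal n: n = 2·((z_{α/2} + z_β) / d)².
z_{α/2} + z_β = 2.576 + 1.036 = 3.612.
n = 2 × (3.612 / 0.64)² = 2 × 5.644² = 2 × 31.85 = 63.7.
Round up to the next whole participant.

n = 64 per group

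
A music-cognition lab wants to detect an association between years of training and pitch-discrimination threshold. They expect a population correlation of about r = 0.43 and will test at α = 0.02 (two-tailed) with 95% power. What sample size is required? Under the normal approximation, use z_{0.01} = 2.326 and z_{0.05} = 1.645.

Fisher's z: C = ½·ln((1+r)/(1−r)) = ½·ln(2.5088) = 0.4599.
n = ((z_{α/2} + z_β)/C)² + 3.
(2.326 + 1.645) / 0.4599 = 3.971 / 0.4599 = 8.634.
n = 8.634² + 3 = 74.55 + 3 = 77.6.
Round up.

n = 78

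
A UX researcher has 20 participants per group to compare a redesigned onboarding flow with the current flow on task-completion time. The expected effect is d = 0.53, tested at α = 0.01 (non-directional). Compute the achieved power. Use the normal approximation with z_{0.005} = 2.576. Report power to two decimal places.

For two equal groups, power = Φ(d·√(n/2) − z_{α/2}).
d·√(n/2) = 0.53 × √(20/2) = 0.53 × 3.162 = 1.676.
z_β = 1.676 − 2.576 = -0.900.
Power = Φ(-0.900) = 0.184.

power ≈ 0.18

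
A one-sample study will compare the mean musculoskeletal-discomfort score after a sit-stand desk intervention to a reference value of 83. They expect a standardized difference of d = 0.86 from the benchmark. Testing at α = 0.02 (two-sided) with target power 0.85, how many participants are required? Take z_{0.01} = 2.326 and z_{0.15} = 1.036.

For a one-sample test: n = ((z_{α/2} + z_β) / d)².
z_{α/2} + z_β = 2.326 + 1.036 = 3.362.
n = (3.362 / 0.86)² = 3.909² = 15.28.
Round up.

n = 16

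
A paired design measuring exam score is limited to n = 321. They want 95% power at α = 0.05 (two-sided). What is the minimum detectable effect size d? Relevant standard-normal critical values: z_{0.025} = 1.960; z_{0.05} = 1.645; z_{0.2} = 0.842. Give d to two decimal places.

d_min ≈ 0.20

For a single sample (or paired design) of n = 321: d_min = (z_{α/2} + z_β)/√n.
z-sum = 1.960 + 1.645 = 3.605.
d_min = 3.605 / √321 = 3.605 / 17.916 = 0.201.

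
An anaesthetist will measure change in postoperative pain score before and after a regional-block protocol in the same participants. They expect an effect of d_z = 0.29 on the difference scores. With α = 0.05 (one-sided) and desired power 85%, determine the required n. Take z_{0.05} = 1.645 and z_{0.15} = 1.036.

For a paired (one-sample on differences) test: n = ((z_{α} + z_β) / d)².
z_{α} + z_β = 1.645 + 1.036 = 2.681.
n = (2.681 / 0.29)² = 9.245² = 85.47.
Round up.

n = 86 pairs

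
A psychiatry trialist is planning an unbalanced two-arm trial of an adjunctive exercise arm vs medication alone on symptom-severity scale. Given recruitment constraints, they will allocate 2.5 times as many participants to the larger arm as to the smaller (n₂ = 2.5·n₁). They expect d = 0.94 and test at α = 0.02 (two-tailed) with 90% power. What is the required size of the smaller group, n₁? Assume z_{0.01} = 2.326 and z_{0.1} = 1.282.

With allocation ratio k = n₂/n₁ = 2.5, Var(x̄₁−x̄₂) = σ²(1/n₁ + 1/(k·n₁)) = σ²·(k+1)/(k·n₁).
So n₁ = (1 + 1/k)·((z_{α/2} + z_β)/d)² = 1.400 × (3.608/0.94)².
n₁ = 1.400 × 14.73 = 20.6.
Round up: n₁ = 21, giving n₂ = ⌈2.5 × 21⌉ = ⌈52.5⌉ = 53.

n₁ = 21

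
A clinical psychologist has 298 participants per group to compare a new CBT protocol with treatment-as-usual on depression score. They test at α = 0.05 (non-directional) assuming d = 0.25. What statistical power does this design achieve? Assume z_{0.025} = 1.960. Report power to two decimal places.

power ≈ 0.86

For two equal groups, power = Φ(d·√(n/2) − z_{α/2}).
d·√(n/2) = 0.25 × √(298/2) = 0.25 × 12.207 = 3.052.
z_β = 3.052 − 1.960 = 1.092.
Power = Φ(1.092) = 0.863.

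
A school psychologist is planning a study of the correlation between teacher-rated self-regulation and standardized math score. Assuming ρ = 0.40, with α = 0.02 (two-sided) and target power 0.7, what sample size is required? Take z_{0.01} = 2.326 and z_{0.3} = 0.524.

Fisher's z: C = ½·ln((1+r)/(1−r)) = ½·ln(2.3333) = 0.4236.
n = ((z_{α/2} + z_β)/C)² + 3.
(2.326 + 0.524) / 0.4236 = 2.850 / 0.4236 = 6.728.
n = 6.728² + 3 = 45.27 + 3 = 48.3.
Round up.

n = 49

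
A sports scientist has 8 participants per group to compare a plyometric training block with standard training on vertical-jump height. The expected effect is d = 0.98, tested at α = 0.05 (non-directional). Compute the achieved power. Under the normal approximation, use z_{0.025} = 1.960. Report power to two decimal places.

For two equal groups, power = Φ(d·√(n/2) − z_{α/2}).
d·√(n/2) = 0.98 × √(8/2) = 0.98 × 2.000 = 1.960.
z_β = 1.960 − 1.960 = 0.000.
Power = Φ(0.000) = 0.500.

power ≈ 0.50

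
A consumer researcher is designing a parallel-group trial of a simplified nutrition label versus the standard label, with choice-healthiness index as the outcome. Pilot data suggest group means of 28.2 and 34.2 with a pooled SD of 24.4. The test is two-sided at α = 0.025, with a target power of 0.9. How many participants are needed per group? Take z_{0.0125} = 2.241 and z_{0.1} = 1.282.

Cohen's d = |M₁ − M₂| / SD_pooled = |28.2 − 34.2| / 24.4 = 6.0 / 24.4 = 0.246.
For two independent groups with equal n: n = 2·((z_{α/2} + z_β) / d)².
z_{α/2} + z_β = 2.241 + 1.282 = 3.523.
n = 2 × (3.523 / 0.246)² = 2 × 14.321² = 2 × 205.09 = 410.2.
Round up to the next whole participant.

n = 411 per group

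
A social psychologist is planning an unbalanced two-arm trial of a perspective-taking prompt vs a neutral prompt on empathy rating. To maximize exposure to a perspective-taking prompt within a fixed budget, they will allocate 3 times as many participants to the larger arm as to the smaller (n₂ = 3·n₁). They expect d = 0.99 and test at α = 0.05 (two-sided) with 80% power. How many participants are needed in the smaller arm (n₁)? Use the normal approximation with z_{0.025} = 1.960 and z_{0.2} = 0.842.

n₁ = 11

With allocation ratio k = n₂/n₁ = 3, Var(x̄₁−x̄₂) = σ²(1/n₁ + 1/(k·n₁)) = σ²·(k+1)/(k·n₁).
So n₁ = (1 + 1/k)·((z_{α/2} + z_β)/d)² = 1.333 × (2.802/0.99)².
n₁ = 1.333 × 8.01 = 10.7.
Round up: n₁ = 11, giving n₂ = 3 × 11 = 33.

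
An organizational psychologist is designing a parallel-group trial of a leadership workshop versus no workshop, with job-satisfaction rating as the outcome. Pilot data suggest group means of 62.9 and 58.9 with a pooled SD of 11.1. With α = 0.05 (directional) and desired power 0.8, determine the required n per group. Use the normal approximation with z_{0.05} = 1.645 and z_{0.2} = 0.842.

Cohen's d = |M₁ − M₂| / SD_pooled = |62.9 − 58.9| / 11.1 = 4.0 / 11.1 = 0.360.
For two independent groups with equal n: n = 2·((z_{α} + z_β) / d)².
z_{α} + z_β = 1.645 + 0.842 = 2.487.
n = 2 × (2.487 / 0.360)² = 2 × 6.908² = 2 × 47.73 = 95.5.
Round up to the next whole participant.

n = 96 per group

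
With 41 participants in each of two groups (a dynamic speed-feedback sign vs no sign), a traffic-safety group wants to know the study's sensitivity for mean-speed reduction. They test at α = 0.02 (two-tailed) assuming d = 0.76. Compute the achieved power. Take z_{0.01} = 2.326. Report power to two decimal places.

power ≈ 0.87

For two equal groups, power = Φ(d·√(n/2) − z_{α/2}).
d·√(n/2) = 0.76 × √(41/2) = 0.76 × 4.528 = 3.441.
z_β = 3.441 − 2.326 = 1.115.
Power = Φ(1.115) = 0.868.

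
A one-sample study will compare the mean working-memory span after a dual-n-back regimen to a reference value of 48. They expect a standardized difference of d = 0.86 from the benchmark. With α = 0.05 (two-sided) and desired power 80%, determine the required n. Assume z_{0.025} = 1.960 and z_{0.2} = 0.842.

For a one-sample test: n = ((z_{α/2} + z_β) / d)².
z_{α/2} + z_β = 1.960 + 0.842 = 2.802.
n = (2.802 / 0.86)² = 3.258² = 10.62.
Round up.

n = 11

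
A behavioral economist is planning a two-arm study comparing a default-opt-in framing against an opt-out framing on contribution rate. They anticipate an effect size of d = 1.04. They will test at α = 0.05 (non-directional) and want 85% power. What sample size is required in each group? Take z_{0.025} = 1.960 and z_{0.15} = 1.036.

n = 17 per group

For two independent groups with equal n: n = 2·((z_{α/2} + z_β) / d)².
z_{α/2} + z_β = 1.960 + 1.036 = 2.996.
n = 2 × (2.996 / 1.04)² = 2 × 2.881² = 2 × 8.30 = 16.6.
Round up to the next whole participant.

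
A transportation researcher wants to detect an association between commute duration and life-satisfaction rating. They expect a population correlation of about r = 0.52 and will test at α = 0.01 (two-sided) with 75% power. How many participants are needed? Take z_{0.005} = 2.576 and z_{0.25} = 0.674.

Fisher's z: C = ½·ln((1+r)/(1−r)) = ½·ln(3.1667) = 0.5763.
n = ((z_{α/2} + z_β)/C)² + 3.
(2.576 + 0.674) / 0.5763 = 3.250 / 0.5763 = 5.639.
n = 5.639² + 3 = 31.80 + 3 = 34.8.
Round up.

n = 35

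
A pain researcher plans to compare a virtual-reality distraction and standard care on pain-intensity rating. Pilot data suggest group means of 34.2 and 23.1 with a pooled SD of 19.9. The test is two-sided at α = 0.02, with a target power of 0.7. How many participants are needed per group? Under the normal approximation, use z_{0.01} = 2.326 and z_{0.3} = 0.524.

n = 53 per group

Cohen's d = |M₁ − M₂| / SD_pooled = |34.2 − 23.1| / 19.9 = 11.1 / 19.9 = 0.558.
For two independent groups with equal n: n = 2·((z_{α/2} + z_β) / d)².
z_{α/2} + z_β = 2.326 + 0.524 = 2.850.
n = 2 × (2.850 / 0.558)² = 2 × 5.108² = 2 × 26.09 = 52.2.
Round up to the next whole participant.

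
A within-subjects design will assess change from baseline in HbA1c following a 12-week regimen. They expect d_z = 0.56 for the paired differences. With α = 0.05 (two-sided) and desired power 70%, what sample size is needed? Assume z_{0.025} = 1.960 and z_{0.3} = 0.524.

For a paired (one-sample on differences) test: n = ((z_{α/2} + z_β) / d)².
z_{α/2} + z_β = 1.960 + 0.524 = 2.484.
n = (2.484 / 0.56)² = 4.436² = 19.68.
Round up.

n = 20 pairs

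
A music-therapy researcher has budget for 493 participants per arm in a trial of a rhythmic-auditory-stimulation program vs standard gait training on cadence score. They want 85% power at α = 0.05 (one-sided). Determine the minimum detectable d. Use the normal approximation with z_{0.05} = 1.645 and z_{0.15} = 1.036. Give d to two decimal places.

d_min ≈ 0.17

For two independent groups of n = 493 each: d_min = (z_{α} + z_β)·√(2/n).
z-sum = 1.645 + 1.036 = 2.681.
d_min = 2.681 × √(2/493) = 2.681 × 0.0637 = 0.171.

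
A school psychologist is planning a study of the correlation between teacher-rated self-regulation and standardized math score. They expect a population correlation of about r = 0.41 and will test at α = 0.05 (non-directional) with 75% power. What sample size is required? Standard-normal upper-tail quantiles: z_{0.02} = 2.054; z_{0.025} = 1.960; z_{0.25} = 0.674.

Fisher's z: C = ½·ln((1+r)/(1−r)) = ½·ln(2.3898) = 0.4356.
n = ((z_{α/2} + z_β)/C)² + 3.
(1.960 + 0.674) / 0.4356 = 2.634 / 0.4356 = 6.047.
n = 6.047² + 3 = 36.56 + 3 = 39.6.
Round up.

n = 40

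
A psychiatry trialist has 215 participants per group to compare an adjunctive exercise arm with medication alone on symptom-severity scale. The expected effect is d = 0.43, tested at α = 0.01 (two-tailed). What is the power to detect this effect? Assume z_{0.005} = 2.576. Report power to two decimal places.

power ≈ 0.97

For two equal groups, power = Φ(d·√(n/2) − z_{α/2}).
d·√(n/2) = 0.43 × √(215/2) = 0.43 × 10.368 = 4.458.
z_β = 4.458 − 2.576 = 1.882.
Power = Φ(1.882) = 0.970.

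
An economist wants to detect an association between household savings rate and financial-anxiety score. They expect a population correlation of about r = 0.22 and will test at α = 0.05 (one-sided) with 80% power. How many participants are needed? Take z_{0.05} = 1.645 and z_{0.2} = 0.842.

Fisher's z: C = ½·ln((1+r)/(1−r)) = ½·ln(1.5641) = 0.2237.
n = ((z_{α} + z_β)/C)² + 3.
(1.645 + 0.842) / 0.2237 = 2.487 / 0.2237 = 11.118.
n = 11.118² + 3 = 123.60 + 3 = 126.6.
Round up.

n = 127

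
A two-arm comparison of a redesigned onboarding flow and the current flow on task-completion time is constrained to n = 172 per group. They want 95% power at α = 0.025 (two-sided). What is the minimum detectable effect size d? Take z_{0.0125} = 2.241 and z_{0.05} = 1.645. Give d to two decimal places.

For two independent groups of n = 172 each: d_min = (z_{α/2} + z_β)·√(2/n).
z-sum = 2.241 + 1.645 = 3.886.
d_min = 3.886 × √(2/172) = 3.886 × 0.1078 = 0.419.

d_min ≈ 0.42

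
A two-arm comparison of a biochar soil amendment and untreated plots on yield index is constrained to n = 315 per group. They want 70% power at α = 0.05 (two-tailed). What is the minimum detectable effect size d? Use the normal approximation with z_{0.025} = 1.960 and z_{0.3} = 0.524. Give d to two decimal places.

d_min ≈ 0.20

For two independent groups of n = 315 each: d_min = (z_{α/2} + z_β)·√(2/n).
z-sum = 1.960 + 0.524 = 2.484.
d_min = 2.484 × √(2/315) = 2.484 × 0.0797 = 0.198.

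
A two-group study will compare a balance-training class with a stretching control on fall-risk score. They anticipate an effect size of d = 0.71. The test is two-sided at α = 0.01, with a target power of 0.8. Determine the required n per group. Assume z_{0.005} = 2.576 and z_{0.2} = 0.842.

For two independent groups with equal n: n = 2·((z_{α/2} + z_β) / d)².
z_{α/2} + z_β = 2.576 + 0.842 = 3.418.
n = 2 × (3.418 / 0.71)² = 2 × 4.814² = 2 × 23.18 = 46.4.
Round up to the next whole participant.

n = 47 per group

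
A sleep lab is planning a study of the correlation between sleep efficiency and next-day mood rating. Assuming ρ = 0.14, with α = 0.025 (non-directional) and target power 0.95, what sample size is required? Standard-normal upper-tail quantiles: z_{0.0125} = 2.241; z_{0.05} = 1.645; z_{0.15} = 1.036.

Fisher's z: C = ½·ln((1+r)/(1−r)) = ½·ln(1.3256) = 0.1409.
n = ((z_{α/2} + z_β)/C)² + 3.
(2.241 + 1.645) / 0.1409 = 3.886 / 0.1409 = 27.580.
n = 27.580² + 3 = 760.65 + 3 = 763.6.
Round up.

n = 764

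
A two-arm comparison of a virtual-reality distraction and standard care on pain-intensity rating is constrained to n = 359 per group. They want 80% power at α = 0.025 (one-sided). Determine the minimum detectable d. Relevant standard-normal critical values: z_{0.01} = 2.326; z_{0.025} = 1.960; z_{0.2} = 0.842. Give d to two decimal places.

d_min ≈ 0.21

For two independent groups of n = 359 each: d_min = (z_{α} + z_β)·√(2/n).
z-sum = 1.960 + 0.842 = 2.802.
d_min = 2.802 × √(2/359) = 2.802 × 0.0746 = 0.209.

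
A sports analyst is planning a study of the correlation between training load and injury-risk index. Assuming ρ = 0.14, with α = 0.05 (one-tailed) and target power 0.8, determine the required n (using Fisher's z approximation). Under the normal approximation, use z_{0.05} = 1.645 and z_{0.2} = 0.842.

Fisher's z: C = ½·ln((1+r)/(1−r)) = ½·ln(1.3256) = 0.1409.
n = ((z_{α} + z_β)/C)² + 3.
(1.645 + 0.842) / 0.1409 = 2.487 / 0.1409 = 17.651.
n = 17.651² + 3 = 311.55 + 3 = 314.6.
Round up.

n = 315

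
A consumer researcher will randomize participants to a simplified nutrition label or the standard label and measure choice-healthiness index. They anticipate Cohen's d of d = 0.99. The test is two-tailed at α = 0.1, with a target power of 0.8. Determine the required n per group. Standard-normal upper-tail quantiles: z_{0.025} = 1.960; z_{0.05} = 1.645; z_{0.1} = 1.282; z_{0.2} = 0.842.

For two independent groups with equal n: n = 2·((z_{α/2} + z_β) / d)².
z_{α/2} + z_β = 1.645 + 0.842 = 2.487.
n = 2 × (2.487 / 0.99)² = 2 × 2.512² = 2 × 6.31 = 12.6.
Round up to the next whole participant.

n = 13 per group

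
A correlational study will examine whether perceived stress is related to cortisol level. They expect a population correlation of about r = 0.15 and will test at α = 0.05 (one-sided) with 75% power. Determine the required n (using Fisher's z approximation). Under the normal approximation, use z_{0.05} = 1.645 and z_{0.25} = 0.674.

n = 239

Fisher's z: C = ½·ln((1+r)/(1−r)) = ½·ln(1.3529) = 0.1511.
n = ((z_{α} + z_β)/C)² + 3.
(1.645 + 0.674) / 0.1511 = 2.319 / 0.1511 = 15.347.
n = 15.347² + 3 = 235.54 + 3 = 238.5.
Round up.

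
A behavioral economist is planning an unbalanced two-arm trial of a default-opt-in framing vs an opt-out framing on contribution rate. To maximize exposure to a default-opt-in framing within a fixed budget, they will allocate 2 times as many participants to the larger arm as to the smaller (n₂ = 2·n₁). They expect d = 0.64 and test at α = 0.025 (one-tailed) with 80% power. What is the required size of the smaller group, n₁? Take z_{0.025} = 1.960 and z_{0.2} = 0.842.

n₁ = 29

With allocation ratio k = n₂/n₁ = 2, Var(x̄₁−x̄₂) = σ²(1/n₁ + 1/(k·n₁)) = σ²·(k+1)/(k·n₁).
So n₁ = (1 + 1/k)·((z_{α} + z_β)/d)² = 1.500 × (2.802/0.64)².
n₁ = 1.500 × 19.17 = 28.8.
Round up: n₁ = 29, giving n₂ = 2 × 29 = 58.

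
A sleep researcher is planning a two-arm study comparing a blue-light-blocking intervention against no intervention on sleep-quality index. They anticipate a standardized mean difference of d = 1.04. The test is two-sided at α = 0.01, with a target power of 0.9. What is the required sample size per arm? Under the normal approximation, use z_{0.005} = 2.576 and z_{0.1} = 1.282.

n = 28 per group

For two independent groups with equal n: n = 2·((z_{α/2} + z_β) / d)².
z_{α/2} + z_β = 2.576 + 1.282 = 3.858.
n = 2 × (3.858 / 1.04)² = 2 × 3.710² = 2 × 13.76 = 27.5.
Round up to the next whole participant.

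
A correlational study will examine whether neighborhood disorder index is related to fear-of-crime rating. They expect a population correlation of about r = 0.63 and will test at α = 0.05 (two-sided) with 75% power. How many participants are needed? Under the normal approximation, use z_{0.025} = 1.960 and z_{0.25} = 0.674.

Fisher's z: C = ½·ln((1+r)/(1−r)) = ½·ln(4.4054) = 0.7414.
n = ((z_{α/2} + z_β)/C)² + 3.
(1.960 + 0.674) / 0.7414 = 2.634 / 0.7414 = 3.553.
n = 3.553² + 3 = 12.62 + 3 = 15.6.
Round up.

n = 16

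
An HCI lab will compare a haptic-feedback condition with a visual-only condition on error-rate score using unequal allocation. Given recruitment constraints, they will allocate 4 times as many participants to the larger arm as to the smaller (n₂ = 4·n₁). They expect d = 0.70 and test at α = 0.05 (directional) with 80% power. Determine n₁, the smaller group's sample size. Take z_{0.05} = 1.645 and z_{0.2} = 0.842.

With allocation ratio k = n₂/n₁ = 4, Var(x̄₁−x̄₂) = σ²(1/n₁ + 1/(k·n₁)) = σ²·(k+1)/(k·n₁).
So n₁ = (1 + 1/k)·((z_{α} + z_β)/d)² = 1.250 × (2.487/0.70)².
n₁ = 1.250 × 12.62 = 15.8.
Round up: n₁ = 16, giving n₂ = 4 × 16 = 64.

n₁ = 16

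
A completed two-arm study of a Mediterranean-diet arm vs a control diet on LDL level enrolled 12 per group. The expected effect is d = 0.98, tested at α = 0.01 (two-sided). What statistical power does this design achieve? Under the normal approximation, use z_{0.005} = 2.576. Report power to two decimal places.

power ≈ 0.43

For two equal groups, power = Φ(d·√(n/2) − z_{α/2}).
d·√(n/2) = 0.98 × √(12/2) = 0.98 × 2.449 = 2.400.
z_β = 2.400 − 2.576 = -0.176.
Power = Φ(-0.176) = 0.430.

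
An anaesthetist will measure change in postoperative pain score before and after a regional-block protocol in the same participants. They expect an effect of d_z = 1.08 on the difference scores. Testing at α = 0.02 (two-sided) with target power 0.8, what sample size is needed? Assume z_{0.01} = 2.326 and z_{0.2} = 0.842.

For a paired (one-sample on differences) test: n = ((z_{α/2} + z_β) / d)².
z_{α/2} + z_β = 2.326 + 0.842 = 3.168.
n = (3.168 / 1.08)² = 2.933² = 8.60.
Round up.

n = 9 pairs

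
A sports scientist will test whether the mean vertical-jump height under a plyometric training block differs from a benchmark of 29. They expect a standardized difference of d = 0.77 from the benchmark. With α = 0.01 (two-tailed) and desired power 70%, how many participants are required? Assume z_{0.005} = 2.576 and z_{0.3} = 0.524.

For a one-sample test: n = ((z_{α/2} + z_β) / d)².
z_{α/2} + z_β = 2.576 + 0.524 = 3.100.
n = (3.100 / 0.77)² = 4.026² = 16.21.
Round up.

n = 17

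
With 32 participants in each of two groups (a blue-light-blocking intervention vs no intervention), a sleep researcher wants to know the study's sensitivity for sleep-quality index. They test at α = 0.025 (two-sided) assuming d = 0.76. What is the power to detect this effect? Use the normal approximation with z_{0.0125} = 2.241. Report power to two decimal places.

power ≈ 0.79

For two equal groups, power = Φ(d·√(n/2) − z_{α/2}).
d·√(n/2) = 0.76 × √(32/2) = 0.76 × 4.000 = 3.040.
z_β = 3.040 − 2.241 = 0.799.
Power = Φ(0.799) = 0.788.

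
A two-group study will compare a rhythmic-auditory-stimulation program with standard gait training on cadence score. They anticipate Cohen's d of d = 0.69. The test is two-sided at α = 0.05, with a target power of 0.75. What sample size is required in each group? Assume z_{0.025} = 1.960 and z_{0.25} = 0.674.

For two independent groups with equal n: n = 2·((z_{α/2} + z_β) / d)².
z_{α/2} + z_β = 1.960 + 0.674 = 2.634.
n = 2 × (2.634 / 0.69)² = 2 × 3.817² = 2 × 14.57 = 29.1.
Round up to the next whole participant.

n = 30 per group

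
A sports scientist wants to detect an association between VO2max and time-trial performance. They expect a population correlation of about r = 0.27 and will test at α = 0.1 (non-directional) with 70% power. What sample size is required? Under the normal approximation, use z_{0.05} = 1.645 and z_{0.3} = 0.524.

Fisher's z: C = ½·ln((1+r)/(1−r)) = ½·ln(1.7397) = 0.2769.
n = ((z_{α/2} + z_β)/C)² + 3.
(1.645 + 0.524) / 0.2769 = 2.169 / 0.2769 = 7.833.
n = 7.833² + 3 = 61.36 + 3 = 64.4.
Round up.

n = 65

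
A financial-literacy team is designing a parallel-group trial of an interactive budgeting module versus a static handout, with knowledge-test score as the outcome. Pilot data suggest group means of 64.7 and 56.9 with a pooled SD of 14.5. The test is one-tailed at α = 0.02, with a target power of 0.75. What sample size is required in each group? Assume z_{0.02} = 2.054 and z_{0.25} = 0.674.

Cohen's d = |M₁ − M₂| / SD_pooled = |64.7 − 56.9| / 14.5 = 7.8 / 14.5 = 0.538.
For two independent groups with equal n: n = 2·((z_{α} + z_β) / d)².
z_{α} + z_β = 2.054 + 0.674 = 2.728.
n = 2 × (2.728 / 0.538)² = 2 × 5.071² = 2 × 25.71 = 51.4.
Round up to the next whole participant.

n = 52 per group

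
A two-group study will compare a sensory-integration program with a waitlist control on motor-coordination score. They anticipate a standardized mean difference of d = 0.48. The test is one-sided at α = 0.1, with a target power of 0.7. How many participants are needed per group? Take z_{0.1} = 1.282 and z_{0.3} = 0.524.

For two independent groups with equal n: n = 2·((z_{α} + z_β) / d)².
z_{α} + z_β = 1.282 + 0.524 = 1.806.
n = 2 × (1.806 / 0.48)² = 2 × 3.763² = 2 × 14.16 = 28.3.
Round up to the next whole participant.

n = 29 per group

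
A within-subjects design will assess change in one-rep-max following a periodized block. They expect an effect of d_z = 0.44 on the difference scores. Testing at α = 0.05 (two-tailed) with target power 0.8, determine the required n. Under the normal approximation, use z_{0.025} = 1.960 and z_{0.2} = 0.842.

For a paired (one-sample on differences) test: n = ((z_{α/2} + z_β) / d)².
z_{α/2} + z_β = 1.960 + 0.842 = 2.802.
n = (2.802 / 0.44)² = 6.368² = 40.55.
Round up.

n = 41 pairs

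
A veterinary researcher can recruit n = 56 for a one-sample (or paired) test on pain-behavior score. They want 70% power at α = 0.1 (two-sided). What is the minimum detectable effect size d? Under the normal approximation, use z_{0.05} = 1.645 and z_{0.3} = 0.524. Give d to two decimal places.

d_min ≈ 0.29

For a single sample (or paired design) of n = 56: d_min = (z_{α/2} + z_β)/√n.
z-sum = 1.645 + 0.524 = 2.169.
d_min = 2.169 / √56 = 2.169 / 7.483 = 0.290.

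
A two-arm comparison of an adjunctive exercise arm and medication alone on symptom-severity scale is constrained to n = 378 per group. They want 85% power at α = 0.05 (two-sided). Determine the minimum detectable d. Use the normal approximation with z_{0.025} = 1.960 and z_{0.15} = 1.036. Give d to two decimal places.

For two independent groups of n = 378 each: d_min = (z_{α/2} + z_β)·√(2/n).
z-sum = 1.960 + 1.036 = 2.996.
d_min = 2.996 × √(2/378) = 2.996 × 0.0727 = 0.218.

d_min ≈ 0.22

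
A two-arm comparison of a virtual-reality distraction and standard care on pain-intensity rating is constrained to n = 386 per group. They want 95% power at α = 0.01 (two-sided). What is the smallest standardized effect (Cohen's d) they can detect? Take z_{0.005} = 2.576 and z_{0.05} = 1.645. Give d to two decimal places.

d_min ≈ 0.30

For two independent groups of n = 386 each: d_min = (z_{α/2} + z_β)·√(2/n).
z-sum = 2.576 + 1.645 = 4.221.
d_min = 4.221 × √(2/386) = 4.221 × 0.0720 = 0.304.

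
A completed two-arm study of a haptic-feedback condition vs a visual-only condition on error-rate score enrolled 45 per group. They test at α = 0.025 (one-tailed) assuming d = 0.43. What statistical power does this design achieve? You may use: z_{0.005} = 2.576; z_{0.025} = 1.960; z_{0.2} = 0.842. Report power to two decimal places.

For two equal groups, power = Φ(d·√(n/2) − z_{α}).
d·√(n/2) = 0.43 × √(45/2) = 0.43 × 4.743 = 2.040.
z_β = 2.040 − 1.960 = 0.080.
Power = Φ(0.080) = 0.532.

power ≈ 0.53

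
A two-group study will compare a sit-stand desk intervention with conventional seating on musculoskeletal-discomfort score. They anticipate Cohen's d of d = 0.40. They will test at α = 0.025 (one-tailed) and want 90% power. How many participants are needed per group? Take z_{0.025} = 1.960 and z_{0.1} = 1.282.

For two independent groups with equal n: n = 2·((z_{α} + z_β) / d)².
z_{α} + z_β = 1.960 + 1.282 = 3.242.
n = 2 × (3.242 / 0.40)² = 2 × 8.105² = 2 × 65.69 = 131.4.
Round up to the next whole participant.

n = 132 per group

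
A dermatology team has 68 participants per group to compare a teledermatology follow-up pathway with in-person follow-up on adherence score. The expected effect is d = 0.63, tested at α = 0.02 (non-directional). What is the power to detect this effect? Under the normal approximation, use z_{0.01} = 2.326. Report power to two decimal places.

power ≈ 0.91

For two equal groups, power = Φ(d·√(n/2) − z_{α/2}).
d·√(n/2) = 0.63 × √(68/2) = 0.63 × 5.831 = 3.673.
z_β = 3.673 − 2.326 = 1.347.
Power = Φ(1.347) = 0.911.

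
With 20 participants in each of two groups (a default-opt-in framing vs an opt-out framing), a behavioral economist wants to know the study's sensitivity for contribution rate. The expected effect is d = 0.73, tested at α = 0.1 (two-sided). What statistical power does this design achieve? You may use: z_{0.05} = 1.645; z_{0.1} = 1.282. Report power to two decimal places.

power ≈ 0.75

For two equal groups, power = Φ(d·√(n/2) − z_{α/2}).
d·√(n/2) = 0.73 × √(20/2) = 0.73 × 3.162 = 2.308.
z_β = 2.308 − 1.645 = 0.663.
Power = Φ(0.663) = 0.746.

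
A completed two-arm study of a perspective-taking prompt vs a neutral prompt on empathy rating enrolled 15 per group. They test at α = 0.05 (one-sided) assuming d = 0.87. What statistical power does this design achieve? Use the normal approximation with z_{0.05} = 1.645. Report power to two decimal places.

For two equal groups, power = Φ(d·√(n/2) − z_{α}).
d·√(n/2) = 0.87 × √(15/2) = 0.87 × 2.739 = 2.383.
z_β = 2.383 − 1.645 = 0.738.
Power = Φ(0.738) = 0.770.

power ≈ 0.77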